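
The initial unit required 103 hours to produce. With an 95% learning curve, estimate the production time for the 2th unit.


Formula: T_n = T_1 * (learning_rate)^(log2(n)) where learning_rate = rate/100
Doublings = log2(2) = 1
T_n = 103 * 0.95^1
T_n = 103 * 0.95 = 97.9 hours

97.9 hours


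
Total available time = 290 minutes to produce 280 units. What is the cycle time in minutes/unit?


Formula: CT = Available Time / Number of Units
CT = 290 min / 280 units
CT = 1.04 min/unit

1.04 min/unit


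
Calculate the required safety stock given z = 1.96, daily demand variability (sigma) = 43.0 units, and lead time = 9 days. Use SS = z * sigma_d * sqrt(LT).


Formula: SS = z * sigma_d * sqrt(LT)
sqrt(LT) = sqrt(9) = 3.0
SS = 1.96 * 43.0 * 3.0
SS = 252.8 units

252.8 units


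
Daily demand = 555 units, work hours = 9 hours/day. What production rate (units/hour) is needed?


Formula: Production Rate = Daily Demand / Available Hours
Rate = 555 units/day / 9 hours/day
Rate = 61.7 units/hour

61.7 units/hour


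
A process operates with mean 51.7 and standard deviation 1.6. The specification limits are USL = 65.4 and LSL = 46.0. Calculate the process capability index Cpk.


Cpu = (65.4 - 51.7) / (3 * 1.6) = 2.85
Cpl = (51.7 - 46.0) / (3 * 1.6) = 1.19
Cpk = min(2.85, 1.19) = 1.19

1.19


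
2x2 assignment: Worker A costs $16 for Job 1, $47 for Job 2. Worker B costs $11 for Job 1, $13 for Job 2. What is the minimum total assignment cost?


Option 1: A->1 + B->2 = $16 + $13 = $29
Option 2: A->2 + B->1 = $47 + $11 = $58
Min cost = min($29, $58) = $29

$29


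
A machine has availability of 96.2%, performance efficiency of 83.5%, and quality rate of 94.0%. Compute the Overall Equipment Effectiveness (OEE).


Formula: OEE = Availability * Performance * Quality / 10000
A * P = 96.2% * 83.5% / 100 = 80.33%
OEE = 80.33% * 94.0% / 100 = 75.5%

75.5%


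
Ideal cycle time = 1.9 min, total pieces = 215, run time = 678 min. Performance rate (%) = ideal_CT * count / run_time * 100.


Formula: Performance = (Ideal CT * Total Count) / Run Time * 100
Ideal output time = 1.9 * 215 = 408.5 min
Performance = 408.5 / 678 * 100 = 60.3%

60.3%


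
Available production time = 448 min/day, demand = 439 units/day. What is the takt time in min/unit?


Formula: Takt Time = Available Production Time / Customer Demand
Takt = 448 min/day / 439 units/day
Takt = 1.02 min/unit

1.02 min/unit


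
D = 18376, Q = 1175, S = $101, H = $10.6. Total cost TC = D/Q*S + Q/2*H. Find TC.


TC = 18376/1175 * 101 + 1175/2 * 10.6

$7807.05


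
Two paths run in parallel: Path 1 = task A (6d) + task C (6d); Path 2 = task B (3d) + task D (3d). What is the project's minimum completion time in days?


Path 1 = 6 + 6 = 12 days
Path 2 = 3 + 3 = 6 days
Duration = max(12, 6) = 12 days

12 days


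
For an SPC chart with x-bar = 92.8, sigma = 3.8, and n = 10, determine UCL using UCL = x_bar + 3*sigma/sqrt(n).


UCL = 92.8 + 3 * 3.8 / sqrt(10)

96.4


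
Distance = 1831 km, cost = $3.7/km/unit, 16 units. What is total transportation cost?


TC = dist * cost * units = 1831 * 3.7 * 16 = $108395.20

$108395.20


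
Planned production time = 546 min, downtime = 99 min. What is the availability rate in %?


Formula: Availability = (Planned Time - Downtime) / Planned Time * 100
Uptime = 546 - 99 = 447 min
Availability = 447 / 546 * 100 = 81.9%

81.9%


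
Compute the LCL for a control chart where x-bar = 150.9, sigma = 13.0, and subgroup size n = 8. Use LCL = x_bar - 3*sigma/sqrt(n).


LCL = 150.9 - 3 * 13.0 / sqrt(8)

137.11


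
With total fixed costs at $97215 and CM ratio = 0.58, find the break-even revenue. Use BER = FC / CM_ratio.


Formula: BER = Fixed Costs / Contribution Margin Ratio
BER = $97215 / 0.58
BER = $167612.07 (to the nearest cent)

$167612.07


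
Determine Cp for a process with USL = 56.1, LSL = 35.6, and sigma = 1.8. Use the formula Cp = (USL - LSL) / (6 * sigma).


Cp = (56.1 - 35.6) / (6 * 1.8)

1.9


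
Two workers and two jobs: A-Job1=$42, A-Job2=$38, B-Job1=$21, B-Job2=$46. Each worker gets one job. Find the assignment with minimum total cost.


Option 1: A->1 + B->2 = $42 + $46 = $88
Option 2: A->2 + B->1 = $38 + $21 = $59
Min cost = min($88, $59) = $59

$59


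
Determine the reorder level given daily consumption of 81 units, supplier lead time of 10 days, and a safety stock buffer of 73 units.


Formula: ROP = (Daily Demand * Lead Time) + Safety Stock
Demand during lead time = 81 * 10 = 810 units
ROP = 810 + 73 = 883 units

883 units


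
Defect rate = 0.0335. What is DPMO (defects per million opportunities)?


DPMO = defect_rate * 1000000 = 0.0335 * 1000000

33500


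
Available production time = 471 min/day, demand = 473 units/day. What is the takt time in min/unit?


Formula: Takt Time = Available Production Time / Customer Demand
Takt = 471 min/day / 473 units/day
Takt = 1.0 min/unit

1.0 min/unit


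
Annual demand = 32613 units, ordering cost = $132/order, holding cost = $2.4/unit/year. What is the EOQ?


Formula: EOQ = sqrt(2 * D * S / H)
Numerator: 2 * 32613 * 132 = 8609832
2DS/H = 8609832 / 2.4 = 3587430.0
EOQ = sqrt(3587430.0) = 1894.1 units

1894.1 units


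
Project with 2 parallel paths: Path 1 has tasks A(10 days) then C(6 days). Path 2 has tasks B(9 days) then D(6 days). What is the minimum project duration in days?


Path 1 = 10 + 6 = 16 days
Path 2 = 9 + 6 = 15 days
Duration = max(16, 15) = 16 days

16 days


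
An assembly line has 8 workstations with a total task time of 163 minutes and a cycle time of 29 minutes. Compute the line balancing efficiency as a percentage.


Formula: Efficiency = Sum of Task Times / (N_stations * CT) * 100
Total station capacity = 8 stations * 29 min = 232 min
Efficiency = 163 / 232 * 100 = 70.3%

70.3%


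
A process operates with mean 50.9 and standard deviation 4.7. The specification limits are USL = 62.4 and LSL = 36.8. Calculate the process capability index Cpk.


Cpu = (62.4 - 50.9) / (3 * 4.7) = 0.82
Cpl = (50.9 - 36.8) / (3 * 4.7) = 1.0
Cpk = min(0.82, 1.0) = 0.82

0.82


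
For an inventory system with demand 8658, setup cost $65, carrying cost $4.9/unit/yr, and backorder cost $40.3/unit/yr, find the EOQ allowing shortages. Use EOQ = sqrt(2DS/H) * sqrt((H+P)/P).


Formula: EOQ* = sqrt(2DS/H) * sqrt((H+P)/P)
Base EOQ = sqrt(2*8658*65/4.9) = 479.27 units
Correction = sqrt((4.9+40.3)/40.3) = 1.05905
EOQ* = 479.27 * 1.05905 = 507.6 units

507.6 units


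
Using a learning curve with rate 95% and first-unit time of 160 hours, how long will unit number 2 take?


Formula: T_n = T_1 * (learning_rate)^(log2(n)) where learning_rate = rate/100
Doublings = log2(2) = 1
T_n = 160 * 0.95^1
T_n = 160 * 0.95 = 152.0 hours

152.0 hours


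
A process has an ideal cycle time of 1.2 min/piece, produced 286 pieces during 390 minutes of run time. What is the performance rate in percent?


Formula: Performance = (Ideal CT * Total Count) / Run Time * 100
Ideal output time = 1.2 * 286 = 343.2 min
Performance = 343.2 / 390 * 100 = 88.0%

88.0%


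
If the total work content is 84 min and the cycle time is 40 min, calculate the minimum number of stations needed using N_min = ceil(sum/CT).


Formula: N_min = ceil(Sum of Task Times / Cycle Time)
N_min = ceil(84 min / 40 min) = ceil(2.1)
N_min = 3 stations

3


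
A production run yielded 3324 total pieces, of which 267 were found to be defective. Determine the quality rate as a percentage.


Formula: Quality Rate = Good Pieces / Total Pieces * 100
Good pieces = 3324 - 267 = 3057
QR = 3057 / 3324 * 100 = 92.0%

92.0%


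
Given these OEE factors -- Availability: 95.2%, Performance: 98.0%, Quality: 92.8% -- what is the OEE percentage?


Formula: OEE = Availability * Performance * Quality / 10000
A * P = 95.2% * 98.0% / 100 = 93.3%
OEE = 93.3% * 92.8% / 100 = 86.6%

86.6%


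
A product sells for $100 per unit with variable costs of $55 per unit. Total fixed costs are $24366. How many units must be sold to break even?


Formula: BEQ = Fixed Costs / (Price - Variable Cost)
Contribution margin = $100 - $55 = $45/unit
BEQ = ceil($24366 / $45/unit) = ceil(541.47) = 542 units

542 units


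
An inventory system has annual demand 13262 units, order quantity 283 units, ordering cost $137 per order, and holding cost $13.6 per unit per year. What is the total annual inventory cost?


TC = 13262/283 * 137 + 283/2 * 13.6

$8344.52


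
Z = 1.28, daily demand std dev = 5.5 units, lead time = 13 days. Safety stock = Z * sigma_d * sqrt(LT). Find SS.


Formula: SS = z * sigma_d * sqrt(LT)
sqrt(LT) = sqrt(13) = 3.6056
SS = 1.28 * 5.5 * 3.6056
SS = 25.4 units

25.4 units


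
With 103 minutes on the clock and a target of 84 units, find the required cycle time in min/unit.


Formula: CT = Available Time / Number of Units
CT = 103 min / 84 units
CT = 1.23 min/unit

1.23 min/unit


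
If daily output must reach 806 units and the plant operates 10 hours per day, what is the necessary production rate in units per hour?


Formula: Production Rate = Daily Demand / Available Hours
Rate = 806 units/day / 10 hours/day
Rate = 80.6 units/hour

80.6 units/hour


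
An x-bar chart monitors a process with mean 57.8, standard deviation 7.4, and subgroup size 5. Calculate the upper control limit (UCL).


UCL = 57.8 + 3 * 7.4 / sqrt(5)

67.73


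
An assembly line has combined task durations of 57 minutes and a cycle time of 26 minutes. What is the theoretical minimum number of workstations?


Formula: N_min = ceil(Sum of Task Times / Cycle Time)
N_min = ceil(57 min / 26 min) = ceil(2.1923)
N_min = 3 stations

3


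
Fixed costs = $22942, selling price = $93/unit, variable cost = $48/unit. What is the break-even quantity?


Formula: BEQ = Fixed Costs / (Price - Variable Cost)
Contribution margin = $93 - $48 = $45/unit
BEQ = ceil($22942 / $45/unit) = ceil(509.82) = 510 units

510 units


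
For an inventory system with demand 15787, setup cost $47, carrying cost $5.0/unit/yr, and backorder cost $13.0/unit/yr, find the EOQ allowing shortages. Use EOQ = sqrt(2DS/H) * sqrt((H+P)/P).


Formula: EOQ* = sqrt(2DS/H) * sqrt((H+P)/P)
Base EOQ = sqrt(2*15787*47/5.0) = 544.79 units
Correction = sqrt((5.0+13.0)/13.0) = 1.1767
EOQ* = 544.79 * 1.1767 = 641.1 units

641.1 units


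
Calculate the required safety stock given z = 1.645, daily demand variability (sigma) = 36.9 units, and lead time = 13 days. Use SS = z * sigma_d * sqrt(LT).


Formula: SS = z * sigma_d * sqrt(LT)
sqrt(LT) = sqrt(13) = 3.6056
SS = 1.645 * 36.9 * 3.6056
SS = 218.9 units

218.9 units


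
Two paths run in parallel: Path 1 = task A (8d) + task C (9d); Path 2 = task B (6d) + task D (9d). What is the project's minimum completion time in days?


Path 1 = 8 + 9 = 17 days
Path 2 = 6 + 9 = 15 days
Duration = max(17, 15) = 17 days

17 days


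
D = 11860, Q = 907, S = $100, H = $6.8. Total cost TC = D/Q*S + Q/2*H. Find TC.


TC = 11860/907 * 100 + 907/2 * 6.8

$4391.41


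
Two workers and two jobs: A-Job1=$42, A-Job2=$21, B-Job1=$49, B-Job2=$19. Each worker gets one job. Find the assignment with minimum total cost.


Option 1: A->1 + B->2 = $42 + $19 = $61
Option 2: A->2 + B->1 = $21 + $49 = $70
Min cost = min($61, $70) = $61

$61


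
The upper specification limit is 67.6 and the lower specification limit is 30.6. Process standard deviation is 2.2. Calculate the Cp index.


Cp = (67.6 - 30.6) / (6 * 2.2)

2.8


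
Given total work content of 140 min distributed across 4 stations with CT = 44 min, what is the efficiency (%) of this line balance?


Formula: Efficiency = Sum of Task Times / (N_stations * CT) * 100
Total station capacity = 4 stations * 44 min = 176 min
Efficiency = 140 / 176 * 100 = 79.5%

79.5%


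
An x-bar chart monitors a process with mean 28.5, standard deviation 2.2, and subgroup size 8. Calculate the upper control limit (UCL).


UCL = 28.5 + 3 * 2.2 / sqrt(8)

30.83


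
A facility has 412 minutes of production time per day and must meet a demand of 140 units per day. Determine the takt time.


Formula: Takt Time = Available Production Time / Customer Demand
Takt = 412 min/day / 140 units/day
Takt = 2.94 min/unit

2.94 min/unit


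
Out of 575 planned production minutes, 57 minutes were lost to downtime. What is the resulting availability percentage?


Formula: Availability = (Planned Time - Downtime) / Planned Time * 100
Uptime = 575 - 57 = 518 min
Availability = 518 / 575 * 100 = 90.1%

90.1%


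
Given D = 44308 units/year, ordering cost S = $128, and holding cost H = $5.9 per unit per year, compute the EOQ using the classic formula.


Formula: EOQ = sqrt(2 * D * S / H)
Numerator: 2 * 44308 * 128 = 11342848
2DS/H = 11342848 / 5.9 = 1922516.6
EOQ = sqrt(1922516.6) = 1386.5 units

1386.5 units


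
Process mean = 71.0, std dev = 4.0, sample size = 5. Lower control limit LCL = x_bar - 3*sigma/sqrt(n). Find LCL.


LCL = 71.0 - 3 * 4.0 / sqrt(5)

65.63


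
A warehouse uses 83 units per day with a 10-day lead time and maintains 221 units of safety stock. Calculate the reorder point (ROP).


Formula: ROP = (Daily Demand * Lead Time) + Safety Stock
Demand during lead time = 83 * 10 = 830 units
ROP = 830 + 221 = 1051 units

1051 units


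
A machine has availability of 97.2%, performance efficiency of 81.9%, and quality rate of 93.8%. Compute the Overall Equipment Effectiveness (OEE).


Formula: OEE = Availability * Performance * Quality / 10000
A * P = 97.2% * 81.9% / 100 = 79.61%
OEE = 79.61% * 93.8% / 100 = 74.7%

74.7%


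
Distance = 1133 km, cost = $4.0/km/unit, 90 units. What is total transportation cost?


TC = dist * cost * units = 1133 * 4.0 * 90 = $407880.00

$407880.00


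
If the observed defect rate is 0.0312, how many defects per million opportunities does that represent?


DPMO = defect_rate * 1000000 = 0.0312 * 1000000

31200


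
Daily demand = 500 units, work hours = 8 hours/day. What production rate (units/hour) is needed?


Formula: Production Rate = Daily Demand / Available Hours
Rate = 500 units/day / 8 hours/day
Rate = 62.5 units/hour

62.5 units/hour


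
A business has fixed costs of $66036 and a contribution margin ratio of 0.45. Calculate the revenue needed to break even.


Formula: BER = Fixed Costs / Contribution Margin Ratio
BER = $66036 / 0.45
BER = $146746.67 (to the nearest cent)

$146746.67


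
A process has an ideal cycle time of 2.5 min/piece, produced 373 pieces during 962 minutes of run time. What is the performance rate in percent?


Formula: Performance = (Ideal CT * Total Count) / Run Time * 100
Ideal output time = 2.5 * 373 = 932.5 min
Performance = 932.5 / 962 * 100 = 96.9%

96.9%


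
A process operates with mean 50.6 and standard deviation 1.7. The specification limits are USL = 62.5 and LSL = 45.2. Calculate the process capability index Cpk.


Cpu = (62.5 - 50.6) / (3 * 1.7) = 2.33
Cpl = (50.6 - 45.2) / (3 * 1.7) = 1.06
Cpk = min(2.33, 1.06) = 1.06

1.06


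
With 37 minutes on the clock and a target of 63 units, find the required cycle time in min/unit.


Formula: CT = Available Time / Number of Units
CT = 37 min / 63 units
CT = 0.59 min/unit

0.59 min/unit


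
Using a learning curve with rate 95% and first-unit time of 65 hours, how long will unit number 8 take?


Formula: T_n = T_1 * (learning_rate)^(log2(n)) where learning_rate = rate/100
Doublings = log2(8) = 3
T_n = 65 * 0.95^3
T_n = 65 * 0.8574 = 55.7 hours

55.7 hours


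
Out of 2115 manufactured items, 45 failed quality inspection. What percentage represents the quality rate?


Formula: Quality Rate = Good Pieces / Total Pieces * 100
Good pieces = 2115 - 45 = 2070
QR = 2070 / 2115 * 100 = 97.9%

97.9%


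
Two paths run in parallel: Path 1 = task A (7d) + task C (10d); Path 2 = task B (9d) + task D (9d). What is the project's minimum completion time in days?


Path 1 = 7 + 10 = 17 days
Path 2 = 9 + 9 = 18 days
Duration = max(17, 18) = 18 days

18 days


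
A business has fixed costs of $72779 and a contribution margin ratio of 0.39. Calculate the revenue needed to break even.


Formula: BER = Fixed Costs / Contribution Margin Ratio
BER = $72779 / 0.39
BER = $186612.82 (to the nearest cent)

$186612.82


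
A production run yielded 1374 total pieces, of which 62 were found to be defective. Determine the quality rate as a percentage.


Formula: Quality Rate = Good Pieces / Total Pieces * 100
Good pieces = 1374 - 62 = 1312
QR = 1312 / 1374 * 100 = 95.5%

95.5%


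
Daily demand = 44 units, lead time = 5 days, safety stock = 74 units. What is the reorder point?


Formula: ROP = (Daily Demand * Lead Time) + Safety Stock
Demand during lead time = 44 * 5 = 220 units
ROP = 220 + 74 = 294 units

294 units


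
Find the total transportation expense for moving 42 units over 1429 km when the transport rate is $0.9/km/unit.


TC = dist * cost * units = 1429 * 0.9 * 42 = $54016.20

$54016.20


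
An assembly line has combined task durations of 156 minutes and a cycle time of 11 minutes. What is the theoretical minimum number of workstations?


Formula: N_min = ceil(Sum of Task Times / Cycle Time)
N_min = ceil(156 min / 11 min) = ceil(14.1818)
N_min = 15 stations

15


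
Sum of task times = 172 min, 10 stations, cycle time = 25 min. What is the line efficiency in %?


Formula: Efficiency = Sum of Task Times / (N_stations * CT) * 100
Total station capacity = 10 stations * 25 min = 250 min
Efficiency = 172 / 250 * 100 = 68.8%

68.8%


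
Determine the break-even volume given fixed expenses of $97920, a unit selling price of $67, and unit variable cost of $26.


Formula: BEQ = Fixed Costs / (Price - Variable Cost)
Contribution margin = $67 - $26 = $41/unit
BEQ = ceil($97920 / $41/unit) = ceil(2388.29) = 2389 units

2389 units


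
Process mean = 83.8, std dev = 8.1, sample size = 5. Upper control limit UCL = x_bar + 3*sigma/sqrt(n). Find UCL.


UCL = 83.8 + 3 * 8.1 / sqrt(5)

94.67


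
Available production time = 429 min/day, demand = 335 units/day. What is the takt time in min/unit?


Formula: Takt Time = Available Production Time / Customer Demand
Takt = 429 min/day / 335 units/day
Takt = 1.28 min/unit

1.28 min/unit


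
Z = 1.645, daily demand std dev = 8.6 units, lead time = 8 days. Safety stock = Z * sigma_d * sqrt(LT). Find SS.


Formula: SS = z * sigma_d * sqrt(LT)
sqrt(LT) = sqrt(8) = 2.8284
SS = 1.645 * 8.6 * 2.8284
SS = 40.0 units

40.0 units


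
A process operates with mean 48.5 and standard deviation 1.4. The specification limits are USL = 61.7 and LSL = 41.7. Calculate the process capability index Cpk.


Cpu = (61.7 - 48.5) / (3 * 1.4) = 3.14
Cpl = (48.5 - 41.7) / (3 * 1.4) = 1.62
Cpk = min(3.14, 1.62) = 1.62

1.62


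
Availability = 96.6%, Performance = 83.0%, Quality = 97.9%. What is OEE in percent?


Formula: OEE = Availability * Performance * Quality / 10000
A * P = 96.6% * 83.0% / 100 = 80.18%
OEE = 80.18% * 97.9% / 100 = 78.5%

78.5%


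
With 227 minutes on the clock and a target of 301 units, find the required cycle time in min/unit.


Formula: CT = Available Time / Number of Units
CT = 227 min / 301 units
CT = 0.75 min/unit

0.75 min/unit


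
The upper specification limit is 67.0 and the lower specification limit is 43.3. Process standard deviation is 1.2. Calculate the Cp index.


Cp = (67.0 - 43.3) / (6 * 1.2)

3.29


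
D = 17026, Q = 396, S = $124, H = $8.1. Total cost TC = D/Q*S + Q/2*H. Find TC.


TC = 17026/396 * 124 + 396/2 * 8.1

$6935.17


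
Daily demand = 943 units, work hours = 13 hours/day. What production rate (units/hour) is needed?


Formula: Production Rate = Daily Demand / Available Hours
Rate = 943 units/day / 13 hours/day
Rate = 72.5 units/hour

72.5 units/hour


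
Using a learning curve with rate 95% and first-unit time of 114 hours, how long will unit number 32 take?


Formula: T_n = T_1 * (learning_rate)^(log2(n)) where learning_rate = rate/100
Doublings = log2(32) = 5
T_n = 114 * 0.95^5
T_n = 114 * 0.7738 = 88.2 hours

88.2 hours


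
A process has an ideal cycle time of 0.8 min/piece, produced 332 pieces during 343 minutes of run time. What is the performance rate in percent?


Formula: Performance = (Ideal CT * Total Count) / Run Time * 100
Ideal output time = 0.8 * 332 = 265.6 min
Performance = 265.6 / 343 * 100 = 77.4%

77.4%


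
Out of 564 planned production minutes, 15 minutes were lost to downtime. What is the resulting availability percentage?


Formula: Availability = (Planned Time - Downtime) / Planned Time * 100
Uptime = 564 - 15 = 549 min
Availability = 549 / 564 * 100 = 97.3%

97.3%


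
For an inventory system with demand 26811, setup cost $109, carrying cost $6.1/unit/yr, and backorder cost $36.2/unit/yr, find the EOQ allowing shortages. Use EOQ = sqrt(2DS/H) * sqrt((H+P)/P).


Formula: EOQ* = sqrt(2DS/H) * sqrt((H+P)/P)
Base EOQ = sqrt(2*26811*109/6.1) = 978.86 units
Correction = sqrt((6.1+36.2)/36.2) = 1.08098
EOQ* = 978.86 * 1.08098 = 1058.1 units

1058.1 units


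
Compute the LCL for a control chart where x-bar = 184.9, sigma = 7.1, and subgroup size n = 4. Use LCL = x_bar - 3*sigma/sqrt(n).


LCL = 184.9 - 3 * 7.1 / sqrt(4)

174.25


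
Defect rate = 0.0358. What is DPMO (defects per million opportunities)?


DPMO = defect_rate * 1000000 = 0.0358 * 1000000

35800


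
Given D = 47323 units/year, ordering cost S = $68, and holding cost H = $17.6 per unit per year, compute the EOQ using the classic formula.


Formula: EOQ = sqrt(2 * D * S / H)
Numerator: 2 * 47323 * 68 = 6435928
2DS/H = 6435928 / 17.6 = 365677.7
EOQ = sqrt(365677.7) = 604.7 units

604.7 units


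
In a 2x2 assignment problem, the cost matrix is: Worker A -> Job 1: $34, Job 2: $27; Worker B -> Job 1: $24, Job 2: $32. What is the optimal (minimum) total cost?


Option 1: A->1 + B->2 = $34 + $32 = $66
Option 2: A->2 + B->1 = $27 + $24 = $51
Min cost = min($66, $51) = $51

$51


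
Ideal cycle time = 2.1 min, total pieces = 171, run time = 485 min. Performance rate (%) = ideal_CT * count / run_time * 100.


Formula: Performance = (Ideal CT * Total Count) / Run Time * 100
Ideal output time = 2.1 * 171 = 359.1 min
Performance = 359.1 / 485 * 100 = 74.0%

74.0%


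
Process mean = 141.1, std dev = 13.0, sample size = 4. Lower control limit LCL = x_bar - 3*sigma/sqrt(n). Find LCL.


LCL = 141.1 - 3 * 13.0 / sqrt(4)

121.6


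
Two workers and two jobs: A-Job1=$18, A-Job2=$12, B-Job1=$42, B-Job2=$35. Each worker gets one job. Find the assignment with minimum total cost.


Option 1: A->1 + B->2 = $18 + $35 = $53
Option 2: A->2 + B->1 = $12 + $42 = $54
Min cost = min($53, $54) = $53

$53


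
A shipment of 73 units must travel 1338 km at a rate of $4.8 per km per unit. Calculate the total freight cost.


TC = dist * cost * units = 1338 * 4.8 * 73 = $468835.20

$468835.20


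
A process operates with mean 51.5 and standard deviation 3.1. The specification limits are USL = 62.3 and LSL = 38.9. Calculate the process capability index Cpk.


Cpu = (62.3 - 51.5) / (3 * 3.1) = 1.16
Cpl = (51.5 - 38.9) / (3 * 3.1) = 1.35
Cpk = min(1.16, 1.35) = 1.16

1.16


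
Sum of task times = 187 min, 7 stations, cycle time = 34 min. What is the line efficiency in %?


Formula: Efficiency = Sum of Task Times / (N_stations * CT) * 100
Total station capacity = 7 stations * 34 min = 238 min
Efficiency = 187 / 238 * 100 = 78.6%

78.6%


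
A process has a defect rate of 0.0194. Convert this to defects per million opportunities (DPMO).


DPMO = defect_rate * 1000000 = 0.0194 * 1000000

19400


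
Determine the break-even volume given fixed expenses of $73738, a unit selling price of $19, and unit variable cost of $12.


Formula: BEQ = Fixed Costs / (Price - Variable Cost)
Contribution margin = $19 - $12 = $7/unit
BEQ = ceil($73738 / $7/unit) = ceil(10534.0) = 10534 units

10534 units


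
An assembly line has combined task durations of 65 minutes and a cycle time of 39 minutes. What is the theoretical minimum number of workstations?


Formula: N_min = ceil(Sum of Task Times / Cycle Time)
N_min = ceil(65 min / 39 min) = ceil(1.6667)
N_min = 2 stations

2


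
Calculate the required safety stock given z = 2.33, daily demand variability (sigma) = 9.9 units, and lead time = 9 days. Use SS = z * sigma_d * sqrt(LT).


Formula: SS = z * sigma_d * sqrt(LT)
sqrt(LT) = sqrt(9) = 3.0
SS = 2.33 * 9.9 * 3.0
SS = 69.2 units

69.2 units


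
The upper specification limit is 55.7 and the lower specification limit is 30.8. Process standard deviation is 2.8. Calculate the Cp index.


Cp = (55.7 - 30.8) / (6 * 2.8)

1.48


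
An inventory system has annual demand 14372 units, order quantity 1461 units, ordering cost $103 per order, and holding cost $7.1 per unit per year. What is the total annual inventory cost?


TC = 14372/1461 * 103 + 1461/2 * 7.1

$6199.77


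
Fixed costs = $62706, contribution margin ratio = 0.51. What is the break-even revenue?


Formula: BER = Fixed Costs / Contribution Margin Ratio
BER = $62706 / 0.51
BER = $122952.94 (to the nearest cent)

$122952.94


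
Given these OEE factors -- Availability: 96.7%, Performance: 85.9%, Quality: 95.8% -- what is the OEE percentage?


Formula: OEE = Availability * Performance * Quality / 10000
A * P = 96.7% * 85.9% / 100 = 83.07%
OEE = 83.07% * 95.8% / 100 = 79.6%

79.6%


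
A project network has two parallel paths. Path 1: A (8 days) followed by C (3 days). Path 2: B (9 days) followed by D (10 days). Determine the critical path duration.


Path 1 = 8 + 3 = 11 days
Path 2 = 9 + 10 = 19 days
Duration = max(11, 19) = 19 days

19 days


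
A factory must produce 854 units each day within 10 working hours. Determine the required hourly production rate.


Formula: Production Rate = Daily Demand / Available Hours
Rate = 854 units/day / 10 hours/day
Rate = 85.4 units/hour

85.4 units/hour


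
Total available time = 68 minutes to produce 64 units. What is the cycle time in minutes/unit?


Formula: CT = Available Time / Number of Units
CT = 68 min / 64 units
CT = 1.06 min/unit

1.06 min/unit


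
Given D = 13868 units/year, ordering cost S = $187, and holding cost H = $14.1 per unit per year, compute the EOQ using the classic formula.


Formula: EOQ = sqrt(2 * D * S / H)
Numerator: 2 * 13868 * 187 = 5186632
2DS/H = 5186632 / 14.1 = 367846.2
EOQ = sqrt(367846.2) = 606.5 units

606.5 units


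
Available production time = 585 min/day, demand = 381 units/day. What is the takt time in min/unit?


Formula: Takt Time = Available Production Time / Customer Demand
Takt = 585 min/day / 381 units/day
Takt = 1.54 min/unit

1.54 min/unit


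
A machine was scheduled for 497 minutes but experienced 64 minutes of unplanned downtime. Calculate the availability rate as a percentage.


Formula: Availability = (Planned Time - Downtime) / Planned Time * 100
Uptime = 497 - 64 = 433 min
Availability = 433 / 497 * 100 = 87.1%

87.1%


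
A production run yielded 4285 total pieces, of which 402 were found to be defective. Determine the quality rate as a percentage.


Formula: Quality Rate = Good Pieces / Total Pieces * 100
Good pieces = 4285 - 402 = 3883
QR = 3883 / 4285 * 100 = 90.6%

90.6%


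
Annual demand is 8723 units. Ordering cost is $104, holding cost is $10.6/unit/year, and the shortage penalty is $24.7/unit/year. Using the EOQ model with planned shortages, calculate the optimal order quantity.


Formula: EOQ* = sqrt(2DS/H) * sqrt((H+P)/P)
Base EOQ = sqrt(2*8723*104/10.6) = 413.72 units
Correction = sqrt((10.6+24.7)/24.7) = 1.19547
EOQ* = 413.72 * 1.19547 = 494.6 units

494.6 units


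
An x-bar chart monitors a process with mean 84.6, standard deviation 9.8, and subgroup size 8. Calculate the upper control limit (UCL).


UCL = 84.6 + 3 * 9.8 / sqrt(8)

94.99


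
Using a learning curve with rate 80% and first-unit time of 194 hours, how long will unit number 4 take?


Formula: T_n = T_1 * (learning_rate)^(log2(n)) where learning_rate = rate/100
Doublings = log2(4) = 2
T_n = 194 * 0.8^2
T_n = 194 * 0.64 = 124.2 hours

124.2 hours


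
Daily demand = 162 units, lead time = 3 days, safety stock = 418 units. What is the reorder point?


Formula: ROP = (Daily Demand * Lead Time) + Safety Stock
Demand during lead time = 162 * 3 = 486 units
ROP = 486 + 418 = 904 units

904 units


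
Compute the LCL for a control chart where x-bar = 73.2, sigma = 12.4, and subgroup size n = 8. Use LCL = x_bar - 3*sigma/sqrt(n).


LCL = 73.2 - 3 * 12.4 / sqrt(8)

60.05


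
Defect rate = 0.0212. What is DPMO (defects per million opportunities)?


DPMO = defect_rate * 1000000 = 0.0212 * 1000000

21200


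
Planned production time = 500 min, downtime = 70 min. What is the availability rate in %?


Formula: Availability = (Planned Time - Downtime) / Planned Time * 100
Uptime = 500 - 70 = 430 min
Availability = 430 / 500 * 100 = 86.0%

86.0%


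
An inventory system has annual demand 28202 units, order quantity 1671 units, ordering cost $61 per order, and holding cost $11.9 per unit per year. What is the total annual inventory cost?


TC = 28202/1671 * 61 + 1671/2 * 11.9

$10971.97


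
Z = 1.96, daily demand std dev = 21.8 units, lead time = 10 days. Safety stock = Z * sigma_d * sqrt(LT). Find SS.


Formula: SS = z * sigma_d * sqrt(LT)
sqrt(LT) = sqrt(10) = 3.1623
SS = 1.96 * 21.8 * 3.1623
SS = 135.1 units

135.1 units


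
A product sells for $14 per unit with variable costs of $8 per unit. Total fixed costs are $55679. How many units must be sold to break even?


Formula: BEQ = Fixed Costs / (Price - Variable Cost)
Contribution margin = $14 - $8 = $6/unit
BEQ = ceil($55679 / $6/unit) = ceil(9279.83) = 9280 units

9280 units


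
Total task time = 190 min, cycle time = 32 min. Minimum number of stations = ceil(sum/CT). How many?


Formula: N_min = ceil(Sum of Task Times / Cycle Time)
N_min = ceil(190 min / 32 min) = ceil(5.9375)
N_min = 6 stations

6


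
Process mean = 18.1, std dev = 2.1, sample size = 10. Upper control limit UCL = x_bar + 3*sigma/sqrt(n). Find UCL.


UCL = 18.1 + 3 * 2.1 / sqrt(10)

20.09


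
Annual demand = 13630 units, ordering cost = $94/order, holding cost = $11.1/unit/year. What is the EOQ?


Formula: EOQ = sqrt(2 * D * S / H)
Numerator: 2 * 13630 * 94 = 2562440
2DS/H = 2562440 / 11.1 = 230850.5
EOQ = sqrt(230850.5) = 480.5 units

480.5 units


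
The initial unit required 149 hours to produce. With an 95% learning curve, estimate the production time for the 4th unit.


Formula: T_n = T_1 * (learning_rate)^(log2(n)) where learning_rate = rate/100
Doublings = log2(4) = 2
T_n = 149 * 0.95^2
T_n = 149 * 0.9025 = 134.5 hours

134.5 hours


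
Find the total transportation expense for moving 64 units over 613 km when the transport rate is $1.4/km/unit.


TC = dist * cost * units = 613 * 1.4 * 64 = $54924.80

$54924.80


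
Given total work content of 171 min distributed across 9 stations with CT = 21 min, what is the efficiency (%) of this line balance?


Formula: Efficiency = Sum of Task Times / (N_stations * CT) * 100
Total station capacity = 9 stations * 21 min = 189 min
Efficiency = 171 / 189 * 100 = 90.5%

90.5%


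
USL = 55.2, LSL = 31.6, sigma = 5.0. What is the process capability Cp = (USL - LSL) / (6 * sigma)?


Cp = (55.2 - 31.6) / (6 * 5.0)

0.79


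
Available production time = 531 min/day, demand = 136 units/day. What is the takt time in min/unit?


Formula: Takt Time = Available Production Time / Customer Demand
Takt = 531 min/day / 136 units/day
Takt = 3.9 min/unit

3.9 min/unit


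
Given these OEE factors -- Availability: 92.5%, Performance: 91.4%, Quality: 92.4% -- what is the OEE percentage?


Formula: OEE = Availability * Performance * Quality / 10000
A * P = 92.5% * 91.4% / 100 = 84.55%
OEE = 84.55% * 92.4% / 100 = 78.1%

78.1%


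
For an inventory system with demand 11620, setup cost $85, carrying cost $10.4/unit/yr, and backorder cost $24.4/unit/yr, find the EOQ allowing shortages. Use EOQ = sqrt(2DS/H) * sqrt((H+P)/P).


Formula: EOQ* = sqrt(2DS/H) * sqrt((H+P)/P)
Base EOQ = sqrt(2*11620*85/10.4) = 435.82 units
Correction = sqrt((10.4+24.4)/24.4) = 1.19425
EOQ* = 435.82 * 1.19425 = 520.5 units

520.5 units


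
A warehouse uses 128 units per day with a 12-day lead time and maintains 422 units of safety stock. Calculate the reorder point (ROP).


Formula: ROP = (Daily Demand * Lead Time) + Safety Stock
Demand during lead time = 128 * 12 = 1536 units
ROP = 1536 + 422 = 1958 units

1958 units


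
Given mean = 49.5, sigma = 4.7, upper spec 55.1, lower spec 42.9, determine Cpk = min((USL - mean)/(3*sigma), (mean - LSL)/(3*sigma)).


Cpu = (55.1 - 49.5) / (3 * 4.7) = 0.4
Cpl = (49.5 - 42.9) / (3 * 4.7) = 0.47
Cpk = min(0.4, 0.47) = 0.4

0.4


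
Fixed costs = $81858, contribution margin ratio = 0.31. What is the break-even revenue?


Formula: BER = Fixed Costs / Contribution Margin Ratio
BER = $81858 / 0.31
BER = $264058.06 (to the nearest cent)

$264058.06


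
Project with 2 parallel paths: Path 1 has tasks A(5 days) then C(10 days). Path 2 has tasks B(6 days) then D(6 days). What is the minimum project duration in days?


Path 1 = 5 + 10 = 15 days
Path 2 = 6 + 6 = 12 days
Duration = max(15, 12) = 15 days

15 days


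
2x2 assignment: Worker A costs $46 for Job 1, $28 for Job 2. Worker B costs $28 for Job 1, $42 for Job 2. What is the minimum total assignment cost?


Option 1: A->1 + B->2 = $46 + $42 = $88
Option 2: A->2 + B->1 = $28 + $28 = $56
Min cost = min($88, $56) = $56

$56


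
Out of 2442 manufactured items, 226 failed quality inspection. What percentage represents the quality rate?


Formula: Quality Rate = Good Pieces / Total Pieces * 100
Good pieces = 2442 - 226 = 2216
QR = 2216 / 2442 * 100 = 90.7%

90.7%


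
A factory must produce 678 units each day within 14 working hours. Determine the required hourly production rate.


Formula: Production Rate = Daily Demand / Available Hours
Rate = 678 units/day / 14 hours/day
Rate = 48.4 units/hour

48.4 units/hour


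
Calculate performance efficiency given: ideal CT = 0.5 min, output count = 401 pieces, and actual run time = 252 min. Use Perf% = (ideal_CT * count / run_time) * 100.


Formula: Performance = (Ideal CT * Total Count) / Run Time * 100
Ideal output time = 0.5 * 401 = 200.5 min
Performance = 200.5 / 252 * 100 = 79.6%

79.6%


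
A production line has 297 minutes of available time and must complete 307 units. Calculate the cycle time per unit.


Formula: CT = Available Time / Number of Units
CT = 297 min / 307 units
CT = 0.97 min/unit

0.97 min/unit


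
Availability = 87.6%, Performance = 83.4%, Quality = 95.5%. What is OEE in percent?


Formula: OEE = Availability * Performance * Quality / 10000
A * P = 87.6% * 83.4% / 100 = 73.06%
OEE = 73.06% * 95.5% / 100 = 69.8%

69.8%


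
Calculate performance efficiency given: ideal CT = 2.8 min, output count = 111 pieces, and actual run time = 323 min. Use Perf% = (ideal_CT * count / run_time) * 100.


Formula: Performance = (Ideal CT * Total Count) / Run Time * 100
Ideal output time = 2.8 * 111 = 310.8 min
Performance = 310.8 / 323 * 100 = 96.2%

96.2%


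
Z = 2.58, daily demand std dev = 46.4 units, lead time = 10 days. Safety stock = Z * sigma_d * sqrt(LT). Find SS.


Formula: SS = z * sigma_d * sqrt(LT)
sqrt(LT) = sqrt(10) = 3.1623
SS = 2.58 * 46.4 * 3.1623
SS = 378.6 units

378.6 units


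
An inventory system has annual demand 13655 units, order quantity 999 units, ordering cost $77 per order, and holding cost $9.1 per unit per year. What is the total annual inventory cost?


TC = 13655/999 * 77 + 999/2 * 9.1

$5597.94


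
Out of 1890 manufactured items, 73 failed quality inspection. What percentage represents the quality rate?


Formula: Quality Rate = Good Pieces / Total Pieces * 100
Good pieces = 1890 - 73 = 1817
QR = 1817 / 1890 * 100 = 96.1%

96.1%


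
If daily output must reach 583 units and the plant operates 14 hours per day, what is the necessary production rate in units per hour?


Formula: Production Rate = Daily Demand / Available Hours
Rate = 583 units/day / 14 hours/day
Rate = 41.6 units/hour

41.6 units/hour


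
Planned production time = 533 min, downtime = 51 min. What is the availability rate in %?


Formula: Availability = (Planned Time - Downtime) / Planned Time * 100
Uptime = 533 - 51 = 482 min
Availability = 482 / 533 * 100 = 90.4%

90.4%


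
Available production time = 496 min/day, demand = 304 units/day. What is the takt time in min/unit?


Formula: Takt Time = Available Production Time / Customer Demand
Takt = 496 min/day / 304 units/day
Takt = 1.63 min/unit

1.63 min/unit


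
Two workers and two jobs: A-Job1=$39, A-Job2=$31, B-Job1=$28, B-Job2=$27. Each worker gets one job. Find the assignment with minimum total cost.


Option 1: A->1 + B->2 = $39 + $27 = $66
Option 2: A->2 + B->1 = $31 + $28 = $59
Min cost = min($66, $59) = $59

$59


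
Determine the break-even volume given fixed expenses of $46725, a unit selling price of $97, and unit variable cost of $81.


Formula: BEQ = Fixed Costs / (Price - Variable Cost)
Contribution margin = $97 - $81 = $16/unit
BEQ = ceil($46725 / $16/unit) = ceil(2920.31) = 2921 units

2921 units


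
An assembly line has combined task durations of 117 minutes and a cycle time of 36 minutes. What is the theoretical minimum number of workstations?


Formula: N_min = ceil(Sum of Task Times / Cycle Time)
N_min = ceil(117 min / 36 min) = ceil(3.25)
N_min = 4 stations

4


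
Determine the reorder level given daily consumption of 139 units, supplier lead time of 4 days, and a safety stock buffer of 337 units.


Formula: ROP = (Daily Demand * Lead Time) + Safety Stock
Demand during lead time = 139 * 4 = 556 units
ROP = 556 + 337 = 893 units

893 units


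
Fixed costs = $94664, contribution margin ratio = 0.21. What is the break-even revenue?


Formula: BER = Fixed Costs / Contribution Margin Ratio
BER = $94664 / 0.21
BER = $450780.95 (to the nearest cent)

$450780.95


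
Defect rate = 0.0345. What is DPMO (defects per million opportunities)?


DPMO = defect_rate * 1000000 = 0.0345 * 1000000

34500


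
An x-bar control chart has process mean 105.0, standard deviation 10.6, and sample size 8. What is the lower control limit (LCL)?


LCL = 105.0 - 3 * 10.6 / sqrt(8)

93.76


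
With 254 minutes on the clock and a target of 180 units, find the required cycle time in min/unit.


Formula: CT = Available Time / Number of Units
CT = 254 min / 180 units
CT = 1.41 min/unit

1.41 min/unit


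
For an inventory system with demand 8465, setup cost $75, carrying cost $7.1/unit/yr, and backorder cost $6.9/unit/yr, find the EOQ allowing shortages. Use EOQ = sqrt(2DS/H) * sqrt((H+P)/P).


Formula: EOQ* = sqrt(2DS/H) * sqrt((H+P)/P)
Base EOQ = sqrt(2*8465*75/7.1) = 422.89 units
Correction = sqrt((7.1+6.9)/6.9) = 1.42442
EOQ* = 422.89 * 1.42442 = 602.4 units

602.4 units


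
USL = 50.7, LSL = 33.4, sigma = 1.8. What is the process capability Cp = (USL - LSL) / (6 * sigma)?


Cp = (50.7 - 33.4) / (6 * 1.8)

1.6


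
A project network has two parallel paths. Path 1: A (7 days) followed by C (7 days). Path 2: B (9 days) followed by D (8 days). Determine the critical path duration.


Path 1 = 7 + 7 = 14 days
Path 2 = 9 + 8 = 17 days
Duration = max(14, 17) = 17 days

17 days


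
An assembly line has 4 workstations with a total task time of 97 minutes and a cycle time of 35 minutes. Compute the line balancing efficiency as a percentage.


Formula: Efficiency = Sum of Task Times / (N_stations * CT) * 100
Total station capacity = 4 stations * 35 min = 140 min
Efficiency = 97 / 140 * 100 = 69.3%

69.3%
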